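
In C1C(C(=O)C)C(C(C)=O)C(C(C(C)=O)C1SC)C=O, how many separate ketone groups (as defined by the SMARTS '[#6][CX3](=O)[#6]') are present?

3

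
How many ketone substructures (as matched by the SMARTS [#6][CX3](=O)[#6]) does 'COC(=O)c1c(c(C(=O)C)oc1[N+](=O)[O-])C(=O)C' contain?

[#6][CX3](=O)[#6] is the SMARTS for a ketone: a carbonyl carbon (no H) flanked by two carbons.
The molecule carries 2 separate instances of an acetyl/ketone group (-C(=O)CH3) meeting every constraint; each maps to a distinct set of atoms, giving 2 matches.

2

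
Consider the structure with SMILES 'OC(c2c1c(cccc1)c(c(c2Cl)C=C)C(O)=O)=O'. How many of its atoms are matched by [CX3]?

Check the 19 heavy atoms by environment: 10× c (aromatic, X3) → no; 4× C (X3) → match; 2× O (X1) → no; 2× O (X2) → no; 1× Cl (X1) → no.
That gives 4 matching atoms.

4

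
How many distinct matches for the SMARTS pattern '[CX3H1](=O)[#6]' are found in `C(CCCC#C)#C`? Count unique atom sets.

0

[CX3H1](=O)[#6] is the SMARTS for an aldehyde: an sp2 carbon with one H, double-bonded to O and single-bonded to carbon.
No fragment in the molecule satisfies every constraint, giving 0 matches.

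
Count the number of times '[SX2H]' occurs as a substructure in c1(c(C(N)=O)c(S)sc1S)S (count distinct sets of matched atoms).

[SX2H] is the SMARTS for a thiol: an aliphatic sulfur with two connections, one being H.
The molecule carries 3 separate instances of a thiol (-SH) meeting every constraint; each maps to a distinct set of atoms, giving 3 matches.

3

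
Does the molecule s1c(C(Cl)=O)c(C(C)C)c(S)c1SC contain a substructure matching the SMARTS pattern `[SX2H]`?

The pattern [SX2H] describes an aliphatic sulfur with two connections, one being H — a thiol.
The molecule carries a thiol (-SH), whose atoms satisfy every constraint of the query, so the pattern matches.

Yes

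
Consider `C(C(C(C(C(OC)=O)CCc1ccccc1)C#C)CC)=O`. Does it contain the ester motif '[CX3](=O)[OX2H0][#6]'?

The pattern [CX3](=O)[OX2H0][#6] describes a carbonyl carbon bonded to an oxygen that is itself bonded to carbon (no H on that O) — an ester.
The molecule carries a methyl-ester group (-C(=O)OCH3), whose atoms satisfy every constraint of the query, so the pattern matches.

Yes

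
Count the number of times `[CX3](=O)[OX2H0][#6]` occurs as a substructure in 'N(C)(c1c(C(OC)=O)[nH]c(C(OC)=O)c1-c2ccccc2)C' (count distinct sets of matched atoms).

2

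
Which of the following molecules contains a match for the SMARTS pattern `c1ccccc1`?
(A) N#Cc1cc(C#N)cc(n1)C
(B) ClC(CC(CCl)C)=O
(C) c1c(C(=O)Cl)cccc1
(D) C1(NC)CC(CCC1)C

C

c1ccccc1 describes six aromatic carbons in a ring (a benzene ring).
(A) has a methyl group (-CH3) but no six-membered all-carbon aromatic ring is present.
(B) has a methyl group (-CH3) but no six-membered all-carbon aromatic ring is present.
(C) contains the required atom environment, so the pattern matches.
(D) has a methyl group (-CH3) but no six-membered all-carbon aromatic ring is present.
So the answer is (C).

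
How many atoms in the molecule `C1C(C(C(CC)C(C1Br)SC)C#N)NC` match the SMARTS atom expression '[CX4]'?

10

Check the 15 heavy atoms by environment: 10× C (X4) → match; 1× N (X3) → no; 1× Br (X1) → no; 1× S (X2) → no; 1× C (X2) → no; 1× N (X1) → no.
That gives 10 matching atoms.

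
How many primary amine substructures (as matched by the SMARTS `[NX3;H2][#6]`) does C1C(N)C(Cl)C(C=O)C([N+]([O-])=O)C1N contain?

[NX3;H2][#6] is the SMARTS for a primary amine: a trivalent nitrogen with two H attached to carbon.
The molecule carries 2 separate instances of a primary amino group (-NH2) meeting every constraint; each maps to a distinct set of atoms, giving 2 matches.

2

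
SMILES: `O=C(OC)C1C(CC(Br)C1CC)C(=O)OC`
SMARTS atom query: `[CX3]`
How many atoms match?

The query [CX3] means: C with X3: aliphatic carbon with exactly 3 total connections.
Check the 16 heavy atoms by environment: 9× C (X4) → no; 1× Br (X1) → no; 2× C (X3) → match; 2× O (X1) → no; 2× O (X2) → no.
That gives 2 matching atoms.

2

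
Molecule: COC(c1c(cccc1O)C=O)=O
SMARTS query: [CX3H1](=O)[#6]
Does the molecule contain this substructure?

The pattern [CX3H1](=O)[#6] describes an sp2 carbon with one H, double-bonded to O and single-bonded to carbon — an aldehyde.
The molecule carries an aldehyde (-CHO), whose atoms satisfy every constraint of the query, so the pattern matches.

Yes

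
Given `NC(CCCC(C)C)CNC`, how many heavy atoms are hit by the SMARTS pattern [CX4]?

9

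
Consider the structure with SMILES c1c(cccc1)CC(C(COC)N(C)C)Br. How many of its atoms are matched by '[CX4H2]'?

The query [CX4H2] means: sp3 carbon (X4) with exactly two hydrogens.
Check the 16 heavy atoms by environment: 2× C (H2, X4) → match; 2× C (H1, X4) → no; 1× c (aromatic, H0, X3) → no; 5× c (aromatic, H1, X3) → no; 1× N (H0, X3) → no; 3× C (H3, X4) → no; 1× Br (H0, X1) → no; 1× O (H0, X2) → no.
That gives 2 matching atoms.

2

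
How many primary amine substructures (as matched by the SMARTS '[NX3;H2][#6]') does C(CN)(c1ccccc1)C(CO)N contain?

2

[NX3;H2][#6] is the SMARTS for a primary amine: a trivalent nitrogen with two H attached to carbon.
The molecule carries 2 separate instances of a primary amino group (-NH2) meeting every constraint; each maps to a distinct set of atoms, giving 2 matches.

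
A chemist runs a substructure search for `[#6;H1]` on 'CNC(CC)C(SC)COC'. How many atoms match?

2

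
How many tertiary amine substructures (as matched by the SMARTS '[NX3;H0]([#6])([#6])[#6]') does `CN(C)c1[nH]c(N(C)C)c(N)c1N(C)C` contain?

3

[NX3;H0]([#6])([#6])[#6] is the SMARTS for a tertiary amine: a trivalent nitrogen with no H, bonded to three carbons.
The molecule carries 3 separate instances of a dimethylamino group (-N(CH3)2) meeting every constraint; each maps to a distinct set of atoms, giving 3 matches.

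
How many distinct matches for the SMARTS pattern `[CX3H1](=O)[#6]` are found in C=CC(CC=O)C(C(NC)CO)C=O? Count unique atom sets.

[CX3H1](=O)[#6] is the SMARTS for an aldehyde: an sp2 carbon with one H, double-bonded to O and single-bonded to carbon.
The molecule carries 2 separate instances of an aldehyde (-CHO) meeting every constraint; each maps to a distinct set of atoms, giving 2 matches.

2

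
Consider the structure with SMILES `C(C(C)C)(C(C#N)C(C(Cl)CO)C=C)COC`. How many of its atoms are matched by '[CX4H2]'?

2

The query [CX4H2] means: sp3 carbon (X4) with exactly two hydrogens.
Check the 17 heavy atoms by environment: 2× C (H2, X4) → match; 5× C (H1, X4) → no; 1× C (H1, X3) → no; 1× C (H2, X3) → no; 1× O (H0, X2) → no; 3× C (H3, X4) → no; 1× C (H0, X2) → no; 1× N (H0, X1) → no; 1× Cl (H0, X1) → no; 1× O (H1, X2) → no.
That gives 2 matching atoms.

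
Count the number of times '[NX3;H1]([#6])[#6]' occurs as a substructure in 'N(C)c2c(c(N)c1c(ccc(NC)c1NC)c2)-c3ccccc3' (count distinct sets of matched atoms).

3

[NX3;H1]([#6])[#6] is the SMARTS for a secondary amine: a trivalent nitrogen with one H, bonded to two carbons.
The molecule carries 3 separate instances of an N-methylamino group (-NHCH3) meeting every constraint; each maps to a distinct set of atoms, giving 3 matches.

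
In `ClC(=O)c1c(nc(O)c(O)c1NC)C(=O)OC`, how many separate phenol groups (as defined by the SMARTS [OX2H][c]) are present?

2

[OX2H][c] is the SMARTS for a phenol: a hydroxyl oxygen attached to an aromatic carbon.
The molecule carries 2 separate instances of a hydroxyl group (-OH) meeting every constraint; each maps to a distinct set of atoms, giving 2 matches.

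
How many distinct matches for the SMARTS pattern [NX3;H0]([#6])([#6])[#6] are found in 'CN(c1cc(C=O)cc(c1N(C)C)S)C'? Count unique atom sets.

[NX3;H0]([#6])([#6])[#6] is the SMARTS for a tertiary amine: a trivalent nitrogen with no H, bonded to three carbons.
The molecule carries 2 separate instances of a dimethylamino group (-N(CH3)2) meeting every constraint; each maps to a distinct set of atoms, giving 2 matches.

2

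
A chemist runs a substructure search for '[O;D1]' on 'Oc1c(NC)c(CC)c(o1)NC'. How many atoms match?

1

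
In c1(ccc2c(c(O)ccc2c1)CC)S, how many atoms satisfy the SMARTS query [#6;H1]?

5

The query [#6;H1] means: any carbon bearing exactly one hydrogen.
Check the 14 heavy atoms by environment: 5× c (aromatic, H0) → no; 5× c (aromatic, H1) → match; 1× C (H2) → no; 1× C (H3) → no; 1× O (H1) → no; 1× S (H1) → no.
That gives 5 matching atoms.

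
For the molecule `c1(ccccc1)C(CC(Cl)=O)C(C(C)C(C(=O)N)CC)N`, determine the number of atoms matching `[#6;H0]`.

3

The query [#6;H0] means: any carbon with no attached hydrogen.
Check the 21 heavy atoms by environment: 2× C (H2) → no; 4× C (H1) → no; 1× c (aromatic, H0) → match; 5× c (aromatic, H1) → no; 2× C (H3) → no; 2× C (H0) → match; 2× O (H0) → no; 2× N (H2) → no; 1× Cl (H0) → no.
Summing the matching environments: 1 + 2 = 3 matching atoms.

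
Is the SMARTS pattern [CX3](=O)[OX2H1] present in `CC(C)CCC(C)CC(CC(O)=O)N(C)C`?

The pattern [CX3](=O)[OX2H1] describes an sp2 carbon double-bonded to O and single-bonded to an -OH oxygen — a carboxylic acid.
The molecule carries a carboxylic acid group (-C(=O)OH), whose atoms satisfy every constraint of the query, so the pattern matches.

Yes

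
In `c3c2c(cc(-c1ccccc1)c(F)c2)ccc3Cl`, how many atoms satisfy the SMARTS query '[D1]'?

The query [D1] means: atom with exactly one heavy-atom neighbour (degree 1).
Check the 18 heavy atoms by environment: 6× c (aromatic, D3) → no; 10× c (aromatic, D2) → no; 1× Cl (D1) → match; 1× F (D1) → match.
Summing the matching environments: 1 + 1 = 2 matching atoms.

2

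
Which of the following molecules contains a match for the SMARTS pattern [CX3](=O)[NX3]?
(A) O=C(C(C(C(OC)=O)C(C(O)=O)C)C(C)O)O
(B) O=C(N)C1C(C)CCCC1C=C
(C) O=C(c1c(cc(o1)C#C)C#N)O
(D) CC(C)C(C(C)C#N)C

[CX3](=O)[NX3] describes a carbonyl carbon bonded to a trivalent nitrogen (an amide).
(A) has a methyl-ester group (-C(=O)OCH3) but the carbonyl is bonded to O, not to an NX3 nitrogen.
(B) contains a primary amide (-C(=O)NH2), which satisfies every atom and bond constraint.
(C) has a carboxylic acid group (-C(=O)OH) but the carbonyl is bonded to O, not to an NX3 nitrogen.
(D) has a nitrile (-C#N) but the nitrile N is NX1 (triple-bonded), not NX3.
So the answer is (B).

B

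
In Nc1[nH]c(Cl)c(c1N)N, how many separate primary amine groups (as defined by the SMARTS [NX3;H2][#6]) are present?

[NX3;H2][#6] is the SMARTS for a primary amine: a trivalent nitrogen with two H attached to carbon.
The molecule carries 3 separate instances of a primary amino group (-NH2) meeting every constraint; each maps to a distinct set of atoms, giving 3 matches.

3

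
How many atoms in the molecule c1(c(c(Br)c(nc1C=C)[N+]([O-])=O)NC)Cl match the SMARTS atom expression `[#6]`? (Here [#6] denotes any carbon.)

8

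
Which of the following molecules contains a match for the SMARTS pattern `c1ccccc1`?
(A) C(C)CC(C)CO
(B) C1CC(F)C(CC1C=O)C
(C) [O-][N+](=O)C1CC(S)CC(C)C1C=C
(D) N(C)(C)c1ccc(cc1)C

c1ccccc1 describes six aromatic carbons in a ring (a benzene ring).
(A) has a methyl group (-CH3) but no six-membered all-carbon aromatic ring is present.
(B) has a methyl group (-CH3) but no six-membered all-carbon aromatic ring is present.
(C) has a methyl group (-CH3) but no six-membered all-carbon aromatic ring is present.
(D) contains the required atom environment, so the pattern matches.
So the answer is (D).

D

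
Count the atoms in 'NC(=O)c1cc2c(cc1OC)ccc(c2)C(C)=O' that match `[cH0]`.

5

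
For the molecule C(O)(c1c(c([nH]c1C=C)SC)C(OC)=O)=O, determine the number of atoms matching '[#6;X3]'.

Check the 16 heavy atoms by environment: 1× n (aromatic, X3) → no; 4× c (aromatic, X3) → match; 4× C (X3) → match; 2× O (X1) → no; 2× O (X2) → no; 1× S (X2) → no; 2× C (X4) → no.
Summing the matching environments: 4 + 4 = 8 matching atoms.

8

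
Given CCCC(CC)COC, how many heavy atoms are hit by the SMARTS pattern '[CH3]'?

The query [CH3] means: aliphatic carbon with exactly three hydrogens.
Check the 9 heavy atoms by environment: 4× C (H2) → no; 1× C (H1) → no; 1× O (H0) → no; 3× C (H3) → match.
That gives 3 matching atoms.

3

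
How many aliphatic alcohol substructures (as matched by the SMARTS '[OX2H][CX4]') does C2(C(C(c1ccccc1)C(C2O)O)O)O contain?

4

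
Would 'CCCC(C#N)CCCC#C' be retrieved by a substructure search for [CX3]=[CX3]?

The pattern [CX3]=[CX3] describes a non-aromatic C=C double bond between two sp2 carbons — an alkene.
The closest candidate here is an ethynyl group (-C#CH), but the C-C bond is a triple bond, not a double bond. No other fragment satisfies the full query, so there is no match.

No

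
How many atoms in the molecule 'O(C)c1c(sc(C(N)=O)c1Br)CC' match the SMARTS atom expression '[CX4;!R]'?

3

The query [CX4;!R] means: aliphatic carbon with four total connections, not in a ring.
Check the 13 heavy atoms by environment: 1× s (aromatic, X2, in 5-ring) → no; 4× c (aromatic, X3, in 5-ring) → no; 3× C (X4, acyclic) → match; 1× Br (X1, acyclic) → no; 1× C (X3, acyclic) → no; 1× O (X1, acyclic) → no; 1× N (X3, acyclic) → no; 1× O (X2, acyclic) → no.
That gives 3 matching atoms.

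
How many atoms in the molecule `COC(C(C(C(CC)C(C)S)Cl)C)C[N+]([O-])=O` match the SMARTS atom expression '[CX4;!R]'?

11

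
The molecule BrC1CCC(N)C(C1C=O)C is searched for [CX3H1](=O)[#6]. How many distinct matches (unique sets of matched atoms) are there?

[CX3H1](=O)[#6] is the SMARTS for an aldehyde: an sp2 carbon with one H, double-bonded to O and single-bonded to carbon.
Exactly one fragment in the molecule meets all constraints, giving 1 match.

1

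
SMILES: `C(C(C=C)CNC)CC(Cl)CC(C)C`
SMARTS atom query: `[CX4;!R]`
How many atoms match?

The query [CX4;!R] means: aliphatic carbon with four total connections, not in a ring.
Check the 14 heavy atoms by environment: 10× C (X4, acyclic) → match; 1× Cl (X1, acyclic) → no; 2× C (X3, acyclic) → no; 1× N (X3, acyclic) → no.
That gives 10 matching atoms.

10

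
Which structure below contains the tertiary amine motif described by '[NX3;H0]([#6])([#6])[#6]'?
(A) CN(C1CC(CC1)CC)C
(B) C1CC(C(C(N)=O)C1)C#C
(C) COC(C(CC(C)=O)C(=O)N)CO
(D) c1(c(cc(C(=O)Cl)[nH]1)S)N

A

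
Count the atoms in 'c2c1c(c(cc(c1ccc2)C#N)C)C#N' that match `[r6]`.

10

The query [r6] means: r6 matches atoms in a six-membered ring.
Check the 15 heavy atoms by environment: 10× c (aromatic, in 6-ring) → match; 3× C (acyclic) → no; 2× N (acyclic) → no.
That gives 10 matching atoms.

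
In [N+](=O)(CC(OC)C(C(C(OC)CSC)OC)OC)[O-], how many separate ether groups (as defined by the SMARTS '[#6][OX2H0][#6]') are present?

4

[#6][OX2H0][#6] is the SMARTS for an ether: an aliphatic oxygen bridging two carbons with no H on the oxygen.
The molecule carries 4 separate instances of a methoxy ether (-OCH3) meeting every constraint; each maps to a distinct set of atoms, giving 4 matches.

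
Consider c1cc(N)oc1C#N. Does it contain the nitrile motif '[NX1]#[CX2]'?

Yes

The pattern [NX1]#[CX2] describes a nitrogen triple-bonded to a two-connected carbon — a nitrile.
The molecule carries a nitrile (-C#N), whose atoms satisfy every constraint of the query, so the pattern matches.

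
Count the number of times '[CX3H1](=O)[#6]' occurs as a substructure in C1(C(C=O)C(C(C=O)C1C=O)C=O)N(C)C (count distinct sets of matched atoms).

4

[CX3H1](=O)[#6] is the SMARTS for an aldehyde: an sp2 carbon with one H, double-bonded to O and single-bonded to carbon.
The molecule carries 4 separate instances of an aldehyde (-CHO) meeting every constraint; each maps to a distinct set of atoms, giving 4 matches.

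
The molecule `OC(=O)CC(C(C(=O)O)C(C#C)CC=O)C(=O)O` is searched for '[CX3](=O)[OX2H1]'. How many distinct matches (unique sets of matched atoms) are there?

3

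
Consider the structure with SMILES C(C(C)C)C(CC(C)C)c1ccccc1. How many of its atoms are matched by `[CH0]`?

The query [CH0] means: aliphatic carbon with no attached hydrogen.
Check the 15 heavy atoms by environment: 2× C (H2) → no; 3× C (H1) → no; 4× C (H3) → no; 1× c (aromatic, H0) → no; 5× c (aromatic, H1) → no.
No environment satisfies the query, so 0 matching atoms.

0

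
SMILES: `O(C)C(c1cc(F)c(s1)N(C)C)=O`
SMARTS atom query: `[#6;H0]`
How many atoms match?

4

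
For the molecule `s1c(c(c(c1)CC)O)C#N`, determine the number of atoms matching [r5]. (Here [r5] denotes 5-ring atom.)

5

The query [r5] means: r5 matches atoms in a five-membered ring.
Check the 10 heavy atoms by environment: 1× s (aromatic, in 5-ring) → match; 4× c (aromatic, in 5-ring) → match; 1× O (acyclic) → no; 3× C (acyclic) → no; 1× N (acyclic) → no.
Summing the matching environments: 1 + 4 = 5 matching atoms.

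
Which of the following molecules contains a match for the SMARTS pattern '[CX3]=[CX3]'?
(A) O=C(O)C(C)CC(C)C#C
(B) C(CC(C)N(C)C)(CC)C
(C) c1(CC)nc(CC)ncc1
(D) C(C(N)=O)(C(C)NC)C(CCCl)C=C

[CX3]=[CX3] describes a non-aromatic C=C double bond between two sp2 carbons (an alkene).
(A) has an ethynyl group (-C#CH) but the C-C bond is a triple bond, not a double bond.
(B) has an ethyl group (-CH2CH3) but its C-C bond is a single bond between CX4 carbons, not CX3=CX3.
(C) has an ethyl group (-CH2CH3) but its C-C bond is a single bond between CX4 carbons, not CX3=CX3.
(D) contains a vinyl group (-CH=CH2), which satisfies every atom and bond constraint.
So the answer is (D).

D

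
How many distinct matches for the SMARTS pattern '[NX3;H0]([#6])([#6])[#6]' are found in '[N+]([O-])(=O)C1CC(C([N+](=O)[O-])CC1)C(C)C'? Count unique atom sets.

[NX3;H0]([#6])([#6])[#6] is the SMARTS for a tertiary amine: a trivalent nitrogen with no H, bonded to three carbons.
No fragment in the molecule satisfies every constraint, giving 0 matches.

0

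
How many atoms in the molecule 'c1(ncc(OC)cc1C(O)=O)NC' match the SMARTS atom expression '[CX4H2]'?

0

The query [CX4H2] means: sp3 carbon (X4) with exactly two hydrogens.
Check the 13 heavy atoms by environment: 1× n (aromatic, H0, X2) → no; 2× c (aromatic, H1, X3) → no; 3× c (aromatic, H0, X3) → no; 1× N (H1, X3) → no; 2× C (H3, X4) → no; 1× O (H0, X2) → no; 1× C (H0, X3) → no; 1× O (H0, X1) → no; 1× O (H1, X2) → no.
No environment satisfies the query, so 0 matching atoms.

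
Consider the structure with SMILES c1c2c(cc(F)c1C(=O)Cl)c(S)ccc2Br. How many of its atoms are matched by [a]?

10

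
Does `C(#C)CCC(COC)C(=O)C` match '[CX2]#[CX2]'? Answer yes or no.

Yes

The pattern [CX2]#[CX2] describes a carbon-carbon triple bond — an alkyne.
The molecule carries an ethynyl group (-C#CH), whose atoms satisfy every constraint of the query, so the pattern matches.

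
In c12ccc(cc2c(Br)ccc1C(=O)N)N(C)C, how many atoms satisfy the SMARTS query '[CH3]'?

The query [CH3] means: aliphatic carbon with exactly three hydrogens.
Check the 17 heavy atoms by environment: 5× c (aromatic, H0) → no; 5× c (aromatic, H1) → no; 1× Br (H0) → no; 1× N (H0) → no; 2× C (H3) → match; 1× C (H0) → no; 1× O (H0) → no; 1× N (H2) → no.
That gives 2 matching atoms.

2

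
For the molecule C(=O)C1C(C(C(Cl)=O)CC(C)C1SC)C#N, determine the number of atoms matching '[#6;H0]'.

2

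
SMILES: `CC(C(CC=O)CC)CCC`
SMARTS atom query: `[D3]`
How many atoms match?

2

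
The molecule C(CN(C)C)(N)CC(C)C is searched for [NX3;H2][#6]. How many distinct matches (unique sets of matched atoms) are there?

1

[NX3;H2][#6] is the SMARTS for a primary amine: a trivalent nitrogen with two H attached to carbon.
Exactly one fragment in the molecule meets all constraints, giving 1 match.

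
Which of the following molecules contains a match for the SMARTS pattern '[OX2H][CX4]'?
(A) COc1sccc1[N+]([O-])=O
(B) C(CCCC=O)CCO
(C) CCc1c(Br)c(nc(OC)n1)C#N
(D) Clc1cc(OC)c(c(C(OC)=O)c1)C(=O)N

B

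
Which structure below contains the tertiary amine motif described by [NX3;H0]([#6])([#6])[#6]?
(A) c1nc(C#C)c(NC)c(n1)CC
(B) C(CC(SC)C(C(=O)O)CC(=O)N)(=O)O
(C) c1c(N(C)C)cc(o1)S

[NX3;H0]([#6])([#6])[#6] describes a trivalent nitrogen with no H, bonded to three carbons (a tertiary amine).
(A) has an N-methylamino group (-NHCH3) but the nitrogen still has one H (H1), not H0.
(B) has a primary amide (-C(=O)NH2) but the amide nitrogen has H2 and only one carbon neighbour.
(C) contains a dimethylamino group (-N(CH3)2), which satisfies every atom and bond constraint.
So the answer is (C).

C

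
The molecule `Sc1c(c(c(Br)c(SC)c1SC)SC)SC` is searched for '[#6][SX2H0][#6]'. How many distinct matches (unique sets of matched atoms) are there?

[#6][SX2H0][#6] is the SMARTS for a thioether: an aliphatic sulfur bridging two carbons with no H on the sulfur.
The molecule carries 4 separate instances of a methylthio ether (-SCH3) meeting every constraint; each maps to a distinct set of atoms, giving 4 matches.

4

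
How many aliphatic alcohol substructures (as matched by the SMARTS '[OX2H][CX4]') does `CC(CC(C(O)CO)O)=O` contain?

3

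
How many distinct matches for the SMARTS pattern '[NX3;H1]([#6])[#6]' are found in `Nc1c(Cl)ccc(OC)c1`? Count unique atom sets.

0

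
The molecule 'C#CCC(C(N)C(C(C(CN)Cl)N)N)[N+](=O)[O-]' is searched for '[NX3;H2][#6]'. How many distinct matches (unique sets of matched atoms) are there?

[NX3;H2][#6] is the SMARTS for a primary amine: a trivalent nitrogen with two H attached to carbon.
The molecule carries 4 separate instances of a primary amino group (-NH2) meeting every constraint; each maps to a distinct set of atoms, giving 4 matches.

4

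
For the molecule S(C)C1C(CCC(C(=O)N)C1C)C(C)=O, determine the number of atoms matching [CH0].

2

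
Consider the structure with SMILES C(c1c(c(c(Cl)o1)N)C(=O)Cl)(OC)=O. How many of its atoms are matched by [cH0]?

4

The query [cH0] means: aromatic carbon with no attached hydrogen (substituted or ring-fusion).
Check the 14 heavy atoms by environment: 1× o (aromatic, H0) → no; 4× c (aromatic, H0) → match; 1× N (H2) → no; 2× C (H0) → no; 3× O (H0) → no; 2× Cl (H0) → no; 1× C (H3) → no.
That gives 4 matching atoms.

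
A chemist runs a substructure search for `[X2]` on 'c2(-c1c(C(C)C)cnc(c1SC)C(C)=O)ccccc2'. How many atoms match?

2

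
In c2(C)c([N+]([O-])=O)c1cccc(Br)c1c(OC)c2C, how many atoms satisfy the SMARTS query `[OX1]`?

2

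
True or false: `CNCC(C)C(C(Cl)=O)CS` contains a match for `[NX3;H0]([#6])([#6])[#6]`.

The pattern [NX3;H0]([#6])([#6])[#6] describes a trivalent nitrogen with no H, bonded to three carbons — a tertiary amine.
The closest candidate here is an N-methylamino group (-NHCH3), but the nitrogen still has one H (H1), not H0. No other fragment satisfies the full query, so there is no match.

False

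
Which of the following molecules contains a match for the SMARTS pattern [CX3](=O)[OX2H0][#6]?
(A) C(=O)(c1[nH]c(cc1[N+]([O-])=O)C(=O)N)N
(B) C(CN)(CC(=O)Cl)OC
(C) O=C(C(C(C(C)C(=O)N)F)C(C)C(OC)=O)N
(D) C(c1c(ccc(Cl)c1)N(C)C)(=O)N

C

[CX3](=O)[OX2H0][#6] describes a carbonyl carbon bonded to an oxygen that is itself bonded to carbon (no H on that O) (an ester).
(A) has a primary amide (-C(=O)NH2) but the carbonyl is bonded to N, not to an O-C linkage.
(B) has a methoxy ether (-OCH3) but the ether oxygen is not adjacent to a C=O carbon.
(C) contains a methyl-ester group (-C(=O)OCH3), which satisfies every atom and bond constraint.
(D) has a primary amide (-C(=O)NH2) but the carbonyl is bonded to N, not to an O-C linkage.
So the answer is (C).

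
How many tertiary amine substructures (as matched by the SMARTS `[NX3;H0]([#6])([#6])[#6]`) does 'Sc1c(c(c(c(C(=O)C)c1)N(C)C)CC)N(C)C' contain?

2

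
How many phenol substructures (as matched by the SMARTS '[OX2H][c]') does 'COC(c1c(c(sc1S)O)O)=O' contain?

[OX2H][c] is the SMARTS for a phenol: a hydroxyl oxygen attached to an aromatic carbon.
The molecule carries 2 separate instances of a hydroxyl group (-OH) meeting every constraint; each maps to a distinct set of atoms, giving 2 matches.

2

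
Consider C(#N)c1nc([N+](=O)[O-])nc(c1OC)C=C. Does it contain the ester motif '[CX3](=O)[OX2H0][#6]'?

The pattern [CX3](=O)[OX2H0][#6] describes a carbonyl carbon bonded to an oxygen that is itself bonded to carbon (no H on that O) — an ester.
The closest candidate here is a methoxy ether (-OCH3), but the ether oxygen is not adjacent to a C=O carbon. No other fragment satisfies the full query, so there is no match.

No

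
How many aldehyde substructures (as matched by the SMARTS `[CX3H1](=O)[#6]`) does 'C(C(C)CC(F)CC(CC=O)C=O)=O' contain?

[CX3H1](=O)[#6] is the SMARTS for an aldehyde: an sp2 carbon with one H, double-bonded to O and single-bonded to carbon.
The molecule carries 3 separate instances of an aldehyde (-CHO) meeting every constraint; each maps to a distinct set of atoms, giving 3 matches.

3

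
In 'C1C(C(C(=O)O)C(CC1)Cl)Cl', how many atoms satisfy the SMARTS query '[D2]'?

3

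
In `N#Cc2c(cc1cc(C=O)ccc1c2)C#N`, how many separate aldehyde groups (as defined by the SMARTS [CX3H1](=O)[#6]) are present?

[CX3H1](=O)[#6] is the SMARTS for an aldehyde: an sp2 carbon with one H, double-bonded to O and single-bonded to carbon.
Exactly one fragment in the molecule meets all constraints, giving 1 match.

1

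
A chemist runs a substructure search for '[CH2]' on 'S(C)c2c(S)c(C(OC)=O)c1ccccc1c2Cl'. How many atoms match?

0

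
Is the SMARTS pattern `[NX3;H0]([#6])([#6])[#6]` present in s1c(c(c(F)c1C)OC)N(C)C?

The pattern [NX3;H0]([#6])([#6])[#6] describes a trivalent nitrogen with no H, bonded to three carbons — a tertiary amine.
The molecule carries a dimethylamino group (-N(CH3)2), whose atoms satisfy every constraint of the query, so the pattern matches.

Yes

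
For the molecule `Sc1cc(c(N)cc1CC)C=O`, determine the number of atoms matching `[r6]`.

6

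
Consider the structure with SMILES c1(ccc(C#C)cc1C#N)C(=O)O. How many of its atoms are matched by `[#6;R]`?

Check the 13 heavy atoms by environment: 6× c (aromatic, in 6-ring) → match; 4× C (acyclic) → no; 2× O (acyclic) → no; 1× N (acyclic) → no.
That gives 6 matching atoms.

6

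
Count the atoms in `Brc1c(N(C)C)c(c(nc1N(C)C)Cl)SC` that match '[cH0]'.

Check the 16 heavy atoms by environment: 1× n (aromatic, H0) → no; 5× c (aromatic, H0) → match; 2× N (H0) → no; 5× C (H3) → no; 1× S (H0) → no; 1× Br (H0) → no; 1× Cl (H0) → no.
That gives 5 matching atoms.

5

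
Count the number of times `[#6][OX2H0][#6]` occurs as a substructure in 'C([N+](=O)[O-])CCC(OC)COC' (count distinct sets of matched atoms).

2

[#6][OX2H0][#6] is the SMARTS for an ether: an aliphatic oxygen bridging two carbons with no H on the oxygen.
The molecule carries 2 separate instances of a methoxy ether (-OCH3) meeting every constraint; each maps to a distinct set of atoms, giving 2 matches.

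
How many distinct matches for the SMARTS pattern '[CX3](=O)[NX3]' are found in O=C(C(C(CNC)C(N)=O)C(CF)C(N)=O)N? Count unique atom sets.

3

[CX3](=O)[NX3] is the SMARTS for an amide: a carbonyl carbon bonded to a trivalent nitrogen.
The molecule carries 3 separate instances of a primary amide (-C(=O)NH2) meeting every constraint; each maps to a distinct set of atoms, giving 3 matches.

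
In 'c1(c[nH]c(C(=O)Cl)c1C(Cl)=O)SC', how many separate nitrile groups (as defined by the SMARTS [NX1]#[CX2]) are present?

[NX1]#[CX2] is the SMARTS for a nitrile: a nitrogen triple-bonded to a two-connected carbon.
No fragment in the molecule satisfies every constraint, giving 0 matches.

0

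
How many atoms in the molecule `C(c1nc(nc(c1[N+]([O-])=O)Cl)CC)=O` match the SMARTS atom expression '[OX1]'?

Check the 14 heavy atoms by environment: 2× n (aromatic, X2) → no; 4× c (aromatic, X3) → no; 1× Cl (X1) → no; 2× C (X4) → no; 1× C (X3) → no; 2× O (X1) → match; 1× N (charge +1, X3) → no; 1× O (charge -1, X1) → match.
Summing the matching environments: 2 + 1 = 3 matching atoms.

3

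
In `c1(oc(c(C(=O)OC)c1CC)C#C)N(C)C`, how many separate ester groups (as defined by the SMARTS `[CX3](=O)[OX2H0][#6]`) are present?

1

[CX3](=O)[OX2H0][#6] is the SMARTS for an ester: a carbonyl carbon bonded to an oxygen that is itself bonded to carbon (no H on that O).
Exactly one fragment in the molecule meets all constraints, giving 1 match.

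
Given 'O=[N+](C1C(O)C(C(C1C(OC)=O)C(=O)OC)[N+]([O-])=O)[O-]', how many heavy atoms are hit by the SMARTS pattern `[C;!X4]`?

The query [C;!X4] means: aliphatic carbon that does not have four total connections.
Check the 20 heavy atoms by environment: 7× C (X4) → no; 2× N (charge +1, X3) → no; 2× O (charge -1, X1) → no; 4× O (X1) → no; 3× O (X2) → no; 2× C (X3) → match.
That gives 2 matching atoms.

2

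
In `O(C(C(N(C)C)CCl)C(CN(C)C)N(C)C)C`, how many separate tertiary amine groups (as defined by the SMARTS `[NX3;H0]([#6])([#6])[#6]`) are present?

[NX3;H0]([#6])([#6])[#6] is the SMARTS for a tertiary amine: a trivalent nitrogen with no H, bonded to three carbons.
The molecule carries 3 separate instances of a dimethylamino group (-N(CH3)2) meeting every constraint; each maps to a distinct set of atoms, giving 3 matches.

3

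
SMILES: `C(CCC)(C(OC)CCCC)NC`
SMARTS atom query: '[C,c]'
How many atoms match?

11

The query [C,c] means: comma = OR; matches aliphatic or aromatic carbon — same as #6.
Check the 13 heavy atoms by environment: 11× C → match; 1× N → no; 1× O → no.
That gives 11 matching atoms.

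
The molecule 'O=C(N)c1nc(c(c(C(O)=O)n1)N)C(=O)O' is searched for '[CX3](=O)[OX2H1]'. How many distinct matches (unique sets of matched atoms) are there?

[CX3](=O)[OX2H1] is the SMARTS for a carboxylic acid: an sp2 carbon double-bonded to O and single-bonded to an -OH oxygen.
The molecule carries 2 separate instances of a carboxylic acid group (-C(=O)OH) meeting every constraint; each maps to a distinct set of atoms, giving 2 matches.

2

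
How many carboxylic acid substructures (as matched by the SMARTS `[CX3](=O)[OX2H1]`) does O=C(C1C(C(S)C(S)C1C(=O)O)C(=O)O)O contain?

3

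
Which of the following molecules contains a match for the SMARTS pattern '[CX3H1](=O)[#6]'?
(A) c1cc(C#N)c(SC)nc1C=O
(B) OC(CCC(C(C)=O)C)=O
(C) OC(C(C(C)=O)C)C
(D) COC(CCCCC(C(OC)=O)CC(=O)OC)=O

A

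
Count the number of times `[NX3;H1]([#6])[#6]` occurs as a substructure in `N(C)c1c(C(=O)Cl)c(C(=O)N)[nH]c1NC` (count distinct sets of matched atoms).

[NX3;H1]([#6])[#6] is the SMARTS for a secondary amine: a trivalent nitrogen with one H, bonded to two carbons.
The molecule carries 2 separate instances of an N-methylamino group (-NHCH3) meeting every constraint; each maps to a distinct set of atoms, giving 2 matches.

2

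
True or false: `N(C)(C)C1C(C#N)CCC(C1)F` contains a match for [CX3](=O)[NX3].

The pattern [CX3](=O)[NX3] describes a carbonyl carbon bonded to a trivalent nitrogen — an amide.
The closest candidate here is a nitrile (-C#N), but the nitrile N is NX1 (triple-bonded), not NX3. No other fragment satisfies the full query, so there is no match.

False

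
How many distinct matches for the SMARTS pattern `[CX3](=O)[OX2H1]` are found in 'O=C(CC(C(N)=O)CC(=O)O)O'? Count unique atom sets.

[CX3](=O)[OX2H1] is the SMARTS for a carboxylic acid: an sp2 carbon double-bonded to O and single-bonded to an -OH oxygen.
The molecule carries 2 separate instances of a carboxylic acid group (-C(=O)OH) meeting every constraint; each maps to a distinct set of atoms, giving 2 matches.

2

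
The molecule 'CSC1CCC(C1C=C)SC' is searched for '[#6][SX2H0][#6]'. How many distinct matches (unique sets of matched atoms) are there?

2

[#6][SX2H0][#6] is the SMARTS for a thioether: an aliphatic sulfur bridging two carbons with no H on the sulfur.
The molecule carries 2 separate instances of a methylthio ether (-SCH3) meeting every constraint; each maps to a distinct set of atoms, giving 2 matches.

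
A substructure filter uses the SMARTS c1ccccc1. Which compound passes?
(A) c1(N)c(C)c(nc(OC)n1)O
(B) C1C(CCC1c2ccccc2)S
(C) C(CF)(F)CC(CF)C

B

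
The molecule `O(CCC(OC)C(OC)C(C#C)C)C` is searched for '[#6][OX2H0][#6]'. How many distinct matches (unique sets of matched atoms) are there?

[#6][OX2H0][#6] is the SMARTS for an ether: an aliphatic oxygen bridging two carbons with no H on the oxygen.
The molecule carries 3 separate instances of a methoxy ether (-OCH3) meeting every constraint; each maps to a distinct set of atoms, giving 3 matches.

3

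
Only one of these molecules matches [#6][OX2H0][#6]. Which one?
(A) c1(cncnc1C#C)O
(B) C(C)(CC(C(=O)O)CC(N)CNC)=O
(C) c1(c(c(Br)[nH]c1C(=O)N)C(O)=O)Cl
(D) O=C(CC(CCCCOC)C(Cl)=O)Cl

D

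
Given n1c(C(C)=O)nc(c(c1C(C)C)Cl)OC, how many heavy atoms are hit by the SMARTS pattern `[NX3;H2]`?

0

The query [NX3;H2] means: aliphatic N with 3 total connections, two of them H — an -NH2 nitrogen (amine or amide).
Check the 15 heavy atoms by environment: 2× n (aromatic, H0, X2) → no; 4× c (aromatic, H0, X3) → no; 1× C (H1, X4) → no; 4× C (H3, X4) → no; 1× C (H0, X3) → no; 1× O (H0, X1) → no; 1× O (H0, X2) → no; 1× Cl (H0, X1) → no.
No environment satisfies the query, so 0 matching atoms.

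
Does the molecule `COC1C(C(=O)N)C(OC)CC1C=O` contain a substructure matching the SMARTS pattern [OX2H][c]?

The pattern [OX2H][c] describes a hydroxyl oxygen attached to an aromatic carbon — a phenol.
The closest candidate here is a methoxy ether (-OCH3), but the oxygen has H0, not H1. No other fragment satisfies the full query, so there is no match.

No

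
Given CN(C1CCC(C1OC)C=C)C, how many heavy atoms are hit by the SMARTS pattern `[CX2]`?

0

Check the 12 heavy atoms by environment: 8× C (X4) → no; 1× O (X2) → no; 2× C (X3) → no; 1× N (X3) → no.
No environment satisfies the query, so 0 matching atoms.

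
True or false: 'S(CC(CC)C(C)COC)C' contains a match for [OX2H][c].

The pattern [OX2H][c] describes a hydroxyl oxygen attached to an aromatic carbon — a phenol.
The closest candidate here is a methoxy ether (-OCH3), but the oxygen has H0, not H1. No other fragment satisfies the full query, so there is no match.

False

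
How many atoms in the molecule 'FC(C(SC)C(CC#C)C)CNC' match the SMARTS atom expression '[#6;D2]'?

Check the 13 heavy atoms by environment: 3× C (D2) → match; 3× C (D3) → no; 1× F (D1) → no; 1× S (D2) → no; 4× C (D1) → no; 1× N (D2) → no.
That gives 3 matching atoms.

3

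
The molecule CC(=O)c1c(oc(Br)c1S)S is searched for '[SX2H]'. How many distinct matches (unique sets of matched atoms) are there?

2

[SX2H] is the SMARTS for a thiol: an aliphatic sulfur with two connections, one being H.
The molecule carries 2 separate instances of a thiol (-SH) meeting every constraint; each maps to a distinct set of atoms, giving 2 matches.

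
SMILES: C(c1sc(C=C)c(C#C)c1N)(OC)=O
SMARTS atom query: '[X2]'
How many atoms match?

4

The query [X2] means: any atom with exactly two total connections (bonds + H).
Check the 14 heavy atoms by environment: 1× s (aromatic, X2) → match; 4× c (aromatic, X3) → no; 2× C (X2) → match; 3× C (X3) → no; 1× N (X3) → no; 1× O (X1) → no; 1× O (X2) → match; 1× C (X4) → no.
Summing the matching environments: 1 + 2 + 1 = 4 matching atoms.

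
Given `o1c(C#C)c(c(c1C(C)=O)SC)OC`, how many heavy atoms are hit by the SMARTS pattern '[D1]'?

The query [D1] means: atom with exactly one heavy-atom neighbour (degree 1).
Check the 14 heavy atoms by environment: 1× o (aromatic, D2) → no; 4× c (aromatic, D3) → no; 1× C (D3) → no; 1× O (D1) → match; 4× C (D1) → match; 1× C (D2) → no; 1× S (D2) → no; 1× O (D2) → no.
Summing the matching environments: 1 + 4 = 5 matching atoms.

5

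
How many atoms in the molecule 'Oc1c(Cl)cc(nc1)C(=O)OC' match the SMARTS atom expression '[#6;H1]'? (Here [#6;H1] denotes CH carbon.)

2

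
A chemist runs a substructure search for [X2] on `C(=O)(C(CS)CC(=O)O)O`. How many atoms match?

3

Check the 10 heavy atoms by environment: 3× C (X4) → no; 2× C (X3) → no; 2× O (X1) → no; 2× O (X2) → match; 1× S (X2) → match.
Summing the matching environments: 2 + 1 = 3 matching atoms.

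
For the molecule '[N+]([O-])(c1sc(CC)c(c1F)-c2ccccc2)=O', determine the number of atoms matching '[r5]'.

The query [r5] means: r5 matches atoms in a five-membered ring.
Check the 17 heavy atoms by environment: 1× s (aromatic, in 5-ring) → match; 4× c (aromatic, in 5-ring) → match; 1× F (acyclic) → no; 1× N (charge +1, acyclic) → no; 1× O (charge -1, acyclic) → no; 1× O (acyclic) → no; 2× C (acyclic) → no; 6× c (aromatic, in 6-ring) → no.
Summing the matching environments: 1 + 4 = 5 matching atoms.

5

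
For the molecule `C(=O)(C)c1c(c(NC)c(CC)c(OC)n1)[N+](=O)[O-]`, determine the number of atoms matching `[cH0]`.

Check the 18 heavy atoms by environment: 1× n (aromatic, H0) → no; 5× c (aromatic, H0) → match; 1× N (charge +1, H0) → no; 1× O (charge -1, H0) → no; 3× O (H0) → no; 4× C (H3) → no; 1× C (H2) → no; 1× N (H1) → no; 1× C (H0) → no.
That gives 5 matching atoms.

5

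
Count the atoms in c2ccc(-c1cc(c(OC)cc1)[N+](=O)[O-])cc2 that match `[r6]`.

12

Check the 17 heavy atoms by environment: 12× c (aromatic, in 6-ring) → match; 1× N (charge +1, acyclic) → no; 1× O (charge -1, acyclic) → no; 2× O (acyclic) → no; 1× C (acyclic) → no.
That gives 12 matching atoms.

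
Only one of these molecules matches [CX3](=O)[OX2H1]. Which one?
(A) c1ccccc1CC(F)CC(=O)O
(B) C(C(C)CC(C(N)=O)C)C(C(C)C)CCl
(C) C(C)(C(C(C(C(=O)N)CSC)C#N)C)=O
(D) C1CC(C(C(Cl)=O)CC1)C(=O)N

[CX3](=O)[OX2H1] describes an sp2 carbon double-bonded to O and single-bonded to an -OH oxygen (a carboxylic acid).
(A) contains a carboxylic acid group (-C(=O)OH), which satisfies every atom and bond constraint.
(B) has a primary amide (-C(=O)NH2) but the carbonyl is bonded to N, not to an -OH oxygen.
(C) has a primary amide (-C(=O)NH2) but the carbonyl is bonded to N, not to an -OH oxygen.
(D) has a primary amide (-C(=O)NH2) but the carbonyl is bonded to N, not to an -OH oxygen.
So the answer is (A).

A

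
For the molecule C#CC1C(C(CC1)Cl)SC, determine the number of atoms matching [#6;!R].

3

The query [#6;!R] means: carbon not in any ring.
Check the 10 heavy atoms by environment: 5× C (in 5-ring) → no; 1× Cl (acyclic) → no; 3× C (acyclic) → match; 1× S (acyclic) → no.
That gives 3 matching atoms.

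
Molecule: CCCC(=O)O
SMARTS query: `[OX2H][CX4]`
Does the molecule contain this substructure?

No

The pattern [OX2H][CX4] describes a hydroxyl oxygen bound to an sp3 (X4) carbon — an aliphatic alcohol.
The closest candidate here is a carboxylic acid group (-C(=O)OH), but the -OH is on a CX3 carbonyl carbon, not a CX4 carbon. No other fragment satisfies the full query, so there is no match.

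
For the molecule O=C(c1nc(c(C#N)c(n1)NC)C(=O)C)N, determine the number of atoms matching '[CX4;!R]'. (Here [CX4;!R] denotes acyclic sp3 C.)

2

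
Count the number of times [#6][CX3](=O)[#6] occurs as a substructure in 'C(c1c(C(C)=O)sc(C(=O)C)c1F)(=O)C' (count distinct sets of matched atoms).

[#6][CX3](=O)[#6] is the SMARTS for a ketone: a carbonyl carbon (no H) flanked by two carbons.
The molecule carries 3 separate instances of an acetyl/ketone group (-C(=O)CH3) meeting every constraint; each maps to a distinct set of atoms, giving 3 matches.

3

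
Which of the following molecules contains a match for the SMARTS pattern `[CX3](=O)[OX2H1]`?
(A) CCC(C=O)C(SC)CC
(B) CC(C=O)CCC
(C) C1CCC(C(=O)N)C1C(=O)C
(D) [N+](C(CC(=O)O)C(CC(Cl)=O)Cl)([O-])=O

[CX3](=O)[OX2H1] describes an sp2 carbon double-bonded to O and single-bonded to an -OH oxygen (a carboxylic acid).
(A) has an aldehyde (-CHO) but there is no singly-bonded oxygen on the carbonyl carbon.
(B) has an aldehyde (-CHO) but there is no singly-bonded oxygen on the carbonyl carbon.
(C) has a primary amide (-C(=O)NH2) but the carbonyl is bonded to N, not to an -OH oxygen.
(D) contains a carboxylic acid group (-C(=O)OH), which satisfies every atom and bond constraint.
So the answer is (D).

D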